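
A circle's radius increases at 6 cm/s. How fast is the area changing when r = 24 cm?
288π cm²/s

A = πr²
dA/dt = 2πr · dr/dt = 2π(24)(6) = 288π cm²/s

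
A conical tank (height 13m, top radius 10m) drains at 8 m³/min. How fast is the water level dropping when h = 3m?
338/(225π) ≈ 0.4782 m/min

r/h = 10/13, so r = (10/13)h
V = (1/3)πr²h = (1/3)π((10/13)h)²h = (100/507)πh³
dV/dh = (100/169)πh²
dh/dt = (dV/dt)/(dV/dh) = -8/((100/169)π·3²) = -338/(225π) m/min
The level is dropping at 338/(225π) ≈ 0.4782 m/min.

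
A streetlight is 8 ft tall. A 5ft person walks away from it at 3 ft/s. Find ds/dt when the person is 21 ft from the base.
5 ft/s

By similar triangles: 8/(x+s) = 5/s
Solving: s = 5x/3
ds/dt = 5/3 · dx/dt = 5/3 · 3 = 5 ft/s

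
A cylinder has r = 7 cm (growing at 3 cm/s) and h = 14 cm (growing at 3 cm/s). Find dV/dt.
735π cm³/s

V = πr²h
dV/dt = 2πrh·dr/dt + πr²·dh/dt
= 2π(7)(14)(3) + π(7)²(3)
= 735π cm³/s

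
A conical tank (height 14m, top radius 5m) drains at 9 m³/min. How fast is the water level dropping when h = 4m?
441/(100π) ≈ 1.404 m/min

r/h = 5/14, so r = (5/14)h
V = (1/3)πr²h = (1/3)π((5/14)h)²h = (25/588)πh³
dV/dh = (25/196)πh²
dh/dt = (dV/dt)/(dV/dh) = -9/((25/196)π·4²) = -441/(100π) m/min
The level is dropping at 441/(100π) ≈ 1.404 m/min.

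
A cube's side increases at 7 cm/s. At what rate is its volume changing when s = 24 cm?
12096 cm³/s

V = s³
dV/dt = 3s² · ds/dt = 3·24²·7 = 12096 cm³/s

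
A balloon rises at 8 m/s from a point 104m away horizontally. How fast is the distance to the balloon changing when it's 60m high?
120√901/901 ≈ 3.998 m/s

z² = 104² + y²
z = √(104² + 60²) = 4√901
dz/dt = y/z · dy/dt = 60/(4√901) · 8 = 120√901/901 ≈ 3.998 m/s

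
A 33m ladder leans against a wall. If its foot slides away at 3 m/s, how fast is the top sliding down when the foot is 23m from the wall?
69√35/140 ≈ 2.916 m/s

x² + y² = 33²
2x·dx/dt + 2y·dy/dt = 0
dy/dt = -x/y · dx/dt = -23/(4√35) · 3 = -69√35/140 m/s
The top is descending at 69√35/140 ≈ 2.916 m/s.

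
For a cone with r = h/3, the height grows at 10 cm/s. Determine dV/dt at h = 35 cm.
12250π/9 cm³/s

V = (1/3)π(h/3)²h = πh³/27
dV/dt = πh²/9 · 10
At h = 35: dV/dt = 12250π/9 cm³/s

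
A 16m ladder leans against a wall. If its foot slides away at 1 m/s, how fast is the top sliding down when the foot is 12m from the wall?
3√7/7 ≈ 1.134 m/s

x² + y² = 16²
2x·dx/dt + 2y·dy/dt = 0
dy/dt = -x/y · dx/dt = -12/(4√7) · 1 = -3√7/7 m/s
The top is descending at 3√7/7 ≈ 1.134 m/s.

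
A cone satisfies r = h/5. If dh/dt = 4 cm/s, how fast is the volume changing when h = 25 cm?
100π cm³/s

V = (1/3)π(h/5)²h = πh³/75
dV/dt = πh²/25 · 4
At h = 25: dV/dt = 100π cm³/s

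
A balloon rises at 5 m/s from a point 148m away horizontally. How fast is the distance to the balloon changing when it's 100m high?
125√1994/1994 ≈ 2.799 m/s

z² = 148² + y²
z = √(148² + 100²) = 4√1994
dz/dt = y/z · dy/dt = 100/(4√1994) · 5 = 125√1994/1994 ≈ 2.799 m/s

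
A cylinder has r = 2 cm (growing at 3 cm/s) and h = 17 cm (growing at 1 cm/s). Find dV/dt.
208π cm³/s

V = πr²h
dV/dt = 2πrh·dr/dt + πr²·dh/dt
= 2π(2)(17)(3) + π(2)²(1)
= 208π cm³/s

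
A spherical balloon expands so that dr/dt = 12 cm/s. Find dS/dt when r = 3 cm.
288π cm²/s

S = 4πr²
dS/dt = dS/dr · dr/dt = 8πr · 12
At r = 3: dS/dt = 288π cm²/s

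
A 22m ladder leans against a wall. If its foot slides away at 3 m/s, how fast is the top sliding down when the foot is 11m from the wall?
√3 ≈ 1.732 m/s

x² + y² = 22²
2x·dx/dt + 2y·dy/dt = 0
dy/dt = -x/y · dx/dt = -11/(11√3) · 3 = -√3 m/s
The top is descending at √3 ≈ 1.732 m/s.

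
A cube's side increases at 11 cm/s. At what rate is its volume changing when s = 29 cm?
27753 cm³/s

V = s³
dV/dt = 3s² · ds/dt = 3·29²·11 = 27753 cm³/s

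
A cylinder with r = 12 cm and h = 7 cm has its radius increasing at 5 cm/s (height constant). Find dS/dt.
310π cm²/s

S = 2πrh + 2πr² (lateral + bases)
dS/dt = (2πh + 4πr)·dr/dt = (2π·7 + 4π·12)·5
= 310π cm²/s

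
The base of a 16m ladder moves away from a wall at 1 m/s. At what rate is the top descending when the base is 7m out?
7√23/69 ≈ 0.4865 m/s

x² + y² = 16²
2x·dx/dt + 2y·dy/dt = 0
dy/dt = -x/y · dx/dt = -7/(3√23) · 1 = -7√23/69 m/s
The top is descending at 7√23/69 ≈ 0.4865 m/s.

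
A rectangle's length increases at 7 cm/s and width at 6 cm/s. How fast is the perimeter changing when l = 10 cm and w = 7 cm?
26 cm/s

P = 2(l + w)
dP/dt = 2(dl/dt + dw/dt) = 2(7 + 6) = 26 cm/s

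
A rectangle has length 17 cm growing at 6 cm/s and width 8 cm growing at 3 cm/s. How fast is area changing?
99 cm²/s

A = lw
dA/dt = w·dl/dt + l·dw/dt = 8·6 + 17·3 = 99 cm²/s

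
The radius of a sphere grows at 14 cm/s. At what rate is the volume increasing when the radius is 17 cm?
16184π cm³/s

V = (4/3)πr³
dV/dt = dV/dr · dr/dt = 4πr² · 14
At r = 17: dV/dt = 16184π cm³/s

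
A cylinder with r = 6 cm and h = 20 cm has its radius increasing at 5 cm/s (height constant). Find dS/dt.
320π cm²/s

S = 2πrh + 2πr² (lateral + bases)
dS/dt = (2πh + 4πr)·dr/dt = (2π·20 + 4π·6)·5
= 320π cm²/s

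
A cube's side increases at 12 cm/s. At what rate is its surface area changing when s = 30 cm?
4320 cm²/s

A = 6s²
dA/dt = 12s · ds/dt = 12·30·12 = 4320 cm²/s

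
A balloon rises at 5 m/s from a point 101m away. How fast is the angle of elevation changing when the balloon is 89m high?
0.027867 rad/s

tan(θ) = y/101
sec²(θ) · dθ/dt = (1/101) · dy/dt
dθ/dt = cos²(θ)/101 · 5 = 101/(101² + 89²) · 5
dθ/dt = 0.027867 rad/s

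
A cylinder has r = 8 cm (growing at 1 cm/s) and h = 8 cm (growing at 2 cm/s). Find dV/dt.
256π cm³/s

V = πr²h
dV/dt = 2πrh·dr/dt + πr²·dh/dt
= 2π(8)(8)(1) + π(8)²(2)
= 256π cm³/s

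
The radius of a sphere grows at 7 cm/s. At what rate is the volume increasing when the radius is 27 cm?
20412π cm³/s

V = (4/3)πr³
dV/dt = dV/dr · dr/dt = 4πr² · 7
At r = 27: dV/dt = 20412π cm³/s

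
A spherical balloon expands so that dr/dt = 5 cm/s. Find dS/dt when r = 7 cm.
280π cm²/s

S = 4πr²
dS/dt = dS/dr · dr/dt = 8πr · 5
At r = 7: dS/dt = 280π cm²/s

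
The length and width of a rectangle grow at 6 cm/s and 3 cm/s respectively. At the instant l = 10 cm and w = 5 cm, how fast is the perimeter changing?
18 cm/s

P = 2(l + w)
dP/dt = 2(dl/dt + dw/dt) = 2(6 + 3) = 18 cm/s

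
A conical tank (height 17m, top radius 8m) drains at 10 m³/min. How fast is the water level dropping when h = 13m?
1445/(5408π) ≈ 0.08505 m/min

r/h = 8/17, so r = (8/17)h
V = (1/3)πr²h = (1/3)π((8/17)h)²h = (64/867)πh³
dV/dh = (64/289)πh²
dh/dt = (dV/dt)/(dV/dh) = -10/((64/289)π·13²) = -1445/(5408π) m/min
The level is dropping at 1445/(5408π) ≈ 0.08505 m/min.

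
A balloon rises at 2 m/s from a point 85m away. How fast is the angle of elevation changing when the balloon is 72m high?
0.0137 rad/s

tan(θ) = y/85
sec²(θ) · dθ/dt = (1/85) · dy/dt
dθ/dt = cos²(θ)/85 · 2 = 85/(85² + 72²) · 2
dθ/dt = 0.0137 rad/s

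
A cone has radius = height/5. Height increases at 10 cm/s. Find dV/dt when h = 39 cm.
3042π/5 cm³/s

V = (1/3)π(h/5)²h = πh³/75
dV/dt = πh²/25 · 10
At h = 39: dV/dt = 3042π/5 cm³/s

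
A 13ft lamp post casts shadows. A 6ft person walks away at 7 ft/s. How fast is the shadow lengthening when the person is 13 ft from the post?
6 ft/s

By similar triangles: 13/(x+s) = 6/s
Solving: s = 6x/7
ds/dt = 6/7 · dx/dt = 6/7 · 7 = 6 ft/s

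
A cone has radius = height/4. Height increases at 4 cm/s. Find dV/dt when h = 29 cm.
841π/4 cm³/s

V = (1/3)π(h/4)²h = πh³/48
dV/dt = πh²/16 · 4
At h = 29: dV/dt = 841π/4 cm³/s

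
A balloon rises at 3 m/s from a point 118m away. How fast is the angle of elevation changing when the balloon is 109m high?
0.013718 rad/s

tan(θ) = y/118
sec²(θ) · dθ/dt = (1/118) · dy/dt
dθ/dt = cos²(θ)/118 · 3 = 118/(118² + 109²) · 3
dθ/dt = 0.013718 rad/s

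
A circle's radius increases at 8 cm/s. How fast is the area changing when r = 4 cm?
64π cm²/s

A = πr²
dA/dt = 2πr · dr/dt = 2π(4)(8) = 64π cm²/s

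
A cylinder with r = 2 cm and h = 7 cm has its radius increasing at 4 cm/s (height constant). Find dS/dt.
88π cm²/s

S = 2πrh + 2πr² (lateral + bases)
dS/dt = (2πh + 4πr)·dr/dt = (2π·7 + 4π·2)·4
= 88π cm²/s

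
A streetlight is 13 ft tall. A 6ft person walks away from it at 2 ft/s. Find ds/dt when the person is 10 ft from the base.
12/7 ft/s

By similar triangles: 13/(x+s) = 6/s
Solving: s = 6x/7
ds/dt = 6/7 · dx/dt = 6/7 · 2 = 12/7 ft/s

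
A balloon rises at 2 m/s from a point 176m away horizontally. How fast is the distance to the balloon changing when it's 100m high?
50√2561/2561 ≈ 0.988 m/s

z² = 176² + y²
z = √(176² + 100²) = 4√2561
dz/dt = y/z · dy/dt = 100/(4√2561) · 2 = 50√2561/2561 ≈ 0.988 m/s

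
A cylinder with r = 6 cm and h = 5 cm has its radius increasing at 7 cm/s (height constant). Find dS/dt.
238π cm²/s

S = 2πrh + 2πr² (lateral + bases)
dS/dt = (2πh + 4πr)·dr/dt = (2π·5 + 4π·6)·7
= 238π cm²/s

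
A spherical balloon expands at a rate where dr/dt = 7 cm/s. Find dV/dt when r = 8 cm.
1792π cm³/s

V = (4/3)πr³
dV/dt = dV/dr · dr/dt = 4πr² · 7
At r = 8: dV/dt = 1792π cm³/s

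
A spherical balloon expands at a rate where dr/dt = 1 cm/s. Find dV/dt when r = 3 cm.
36π cm³/s

V = (4/3)πr³
dV/dt = dV/dr · dr/dt = 4πr² · 1
At r = 3: dV/dt = 36π cm³/s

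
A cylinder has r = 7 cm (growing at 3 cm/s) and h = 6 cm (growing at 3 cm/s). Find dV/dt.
399π cm³/s

V = πr²h
dV/dt = 2πrh·dr/dt + πr²·dh/dt
= 2π(7)(6)(3) + π(7)²(3)
= 399π cm³/s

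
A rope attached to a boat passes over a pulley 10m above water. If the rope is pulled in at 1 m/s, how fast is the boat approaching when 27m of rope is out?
27√629/629 ≈ 1.077 m/s

rope² = x² + 10²
x = √(27² - 10²) = √629
dx/dt = (rope/x) · d(rope)/dt = (27/√629) · (-1) = -27√629/629 m/s
The boat approaches at 27√629/629 ≈ 1.077 m/s.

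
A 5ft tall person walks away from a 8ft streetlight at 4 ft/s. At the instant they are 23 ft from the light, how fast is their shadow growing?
20/3 ft/s

By similar triangles: 8/(x+s) = 5/s
Solving: s = 5x/3
ds/dt = 5/3 · dx/dt = 5/3 · 4 = 20/3 ft/s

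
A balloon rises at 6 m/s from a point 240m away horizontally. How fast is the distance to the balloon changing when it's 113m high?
678√70369/70369 ≈ 2.556 m/s

z² = 240² + y²
z = √(240² + 113²) = √70369
dz/dt = y/z · dy/dt = 113/√70369 · 6 = 678√70369/70369 ≈ 2.556 m/s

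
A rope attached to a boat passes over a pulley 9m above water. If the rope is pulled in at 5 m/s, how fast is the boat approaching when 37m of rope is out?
185√322/644 ≈ 5.155 m/s

rope² = x² + 9²
x = √(37² - 9²) = 2√322
dx/dt = (rope/x) · d(rope)/dt = (37/(2√322)) · (-5) = -185√322/644 m/s
The boat approaches at 185√322/644 ≈ 5.155 m/s.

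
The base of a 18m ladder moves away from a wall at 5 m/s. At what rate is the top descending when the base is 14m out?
35√2/8 ≈ 6.187 m/s

x² + y² = 18²
2x·dx/dt + 2y·dy/dt = 0
dy/dt = -x/y · dx/dt = -14/(8√2) · 5 = -35√2/8 m/s
The top is descending at 35√2/8 ≈ 6.187 m/s.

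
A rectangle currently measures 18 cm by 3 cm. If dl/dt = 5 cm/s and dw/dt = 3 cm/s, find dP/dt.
16 cm/s

P = 2(l + w)
dP/dt = 2(dl/dt + dw/dt) = 2(5 + 3) = 16 cm/s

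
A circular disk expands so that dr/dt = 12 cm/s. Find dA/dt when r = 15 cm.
360π cm²/s

A = πr²
dA/dt = 2πr · dr/dt = 2π(15)(12) = 360π cm²/s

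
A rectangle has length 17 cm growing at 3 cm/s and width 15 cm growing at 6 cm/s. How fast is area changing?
147 cm²/s

A = lw
dA/dt = w·dl/dt + l·dw/dt = 15·3 + 17·6 = 147 cm²/s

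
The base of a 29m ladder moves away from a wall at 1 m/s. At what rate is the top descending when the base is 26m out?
26√165/165 ≈ 2.024 m/s

x² + y² = 29²
2x·dx/dt + 2y·dy/dt = 0
dy/dt = -x/y · dx/dt = -26/√165 · 1 = -26√165/165 m/s
The top is descending at 26√165/165 ≈ 2.024 m/s.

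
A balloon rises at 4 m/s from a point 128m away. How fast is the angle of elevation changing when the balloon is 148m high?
0.013372 rad/s

tan(θ) = y/128
sec²(θ) · dθ/dt = (1/128) · dy/dt
dθ/dt = cos²(θ)/128 · 4 = 128/(128² + 148²) · 4
dθ/dt = 0.013372 rad/s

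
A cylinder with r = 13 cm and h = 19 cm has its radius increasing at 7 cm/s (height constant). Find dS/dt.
630π cm²/s

S = 2πrh + 2πr² (lateral + bases)
dS/dt = (2πh + 4πr)·dr/dt = (2π·19 + 4π·13)·7
= 630π cm²/s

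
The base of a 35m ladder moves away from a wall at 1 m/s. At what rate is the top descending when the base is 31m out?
31√66/132 ≈ 1.908 m/s

x² + y² = 35²
2x·dx/dt + 2y·dy/dt = 0
dy/dt = -x/y · dx/dt = -31/(2√66) · 1 = -31√66/132 m/s
The top is descending at 31√66/132 ≈ 1.908 m/s.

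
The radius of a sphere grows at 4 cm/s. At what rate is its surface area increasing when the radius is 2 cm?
64π cm²/s

S = 4πr²
dS/dt = dS/dr · dr/dt = 8πr · 4
At r = 2: dS/dt = 64π cm²/s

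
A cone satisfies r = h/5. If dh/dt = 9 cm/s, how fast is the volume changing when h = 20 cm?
144π cm³/s

V = (1/3)π(h/5)²h = πh³/75
dV/dt = πh²/25 · 9
At h = 20: dV/dt = 144π cm³/s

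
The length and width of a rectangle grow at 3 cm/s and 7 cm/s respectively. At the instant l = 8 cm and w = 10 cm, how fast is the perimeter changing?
20 cm/s

P = 2(l + w)
dP/dt = 2(dl/dt + dw/dt) = 2(3 + 7) = 20 cm/s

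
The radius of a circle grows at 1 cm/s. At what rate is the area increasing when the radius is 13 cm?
26π cm²/s

A = πr²
dA/dt = 2πr · dr/dt = 2π(13)(1) = 26π cm²/s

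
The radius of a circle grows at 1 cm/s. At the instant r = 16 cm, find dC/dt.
2π cm/s

C = 2πr
dC/dt = 2π · dr/dt = 2π · 1 = 2π cm/s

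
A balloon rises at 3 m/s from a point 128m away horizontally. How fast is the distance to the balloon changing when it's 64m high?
3√5/5 ≈ 1.342 m/s

z² = 128² + y²
z = √(128² + 64²) = 64√5
dz/dt = y/z · dy/dt = 64/(64√5) · 3 = 3√5/5 ≈ 1.342 m/s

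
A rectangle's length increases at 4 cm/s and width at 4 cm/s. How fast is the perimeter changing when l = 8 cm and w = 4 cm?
16 cm/s

P = 2(l + w)
dP/dt = 2(dl/dt + dw/dt) = 2(4 + 4) = 16 cm/s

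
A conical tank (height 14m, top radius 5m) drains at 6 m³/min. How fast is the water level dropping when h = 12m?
49/(150π) ≈ 0.104 m/min

r/h = 5/14, so r = (5/14)h
V = (1/3)πr²h = (1/3)π((5/14)h)²h = (25/588)πh³
dV/dh = (25/196)πh²
dh/dt = (dV/dt)/(dV/dh) = -6/((25/196)π·12²) = -49/(150π) m/min
The level is dropping at 49/(150π) ≈ 0.104 m/min.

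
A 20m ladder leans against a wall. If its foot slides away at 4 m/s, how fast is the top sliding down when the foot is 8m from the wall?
8√21/21 ≈ 1.746 m/s

x² + y² = 20²
2x·dx/dt + 2y·dy/dt = 0
dy/dt = -x/y · dx/dt = -8/(4√21) · 4 = -8√21/21 m/s
The top is descending at 8√21/21 ≈ 1.746 m/s.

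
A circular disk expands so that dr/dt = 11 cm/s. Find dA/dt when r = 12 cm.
264π cm²/s

A = πr²
dA/dt = 2πr · dr/dt = 2π(12)(11) = 264π cm²/s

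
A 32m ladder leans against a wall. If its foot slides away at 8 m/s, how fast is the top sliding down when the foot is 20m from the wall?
40√39/39 ≈ 6.405 m/s

x² + y² = 32²
2x·dx/dt + 2y·dy/dt = 0
dy/dt = -x/y · dx/dt = -20/(4√39) · 8 = -40√39/39 m/s
The top is descending at 40√39/39 ≈ 6.405 m/s.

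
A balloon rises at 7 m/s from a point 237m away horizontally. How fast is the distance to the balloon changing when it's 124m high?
868√71545/71545 ≈ 3.245 m/s

z² = 237² + y²
z = √(237² + 124²) = √71545
dz/dt = y/z · dy/dt = 124/√71545 · 7 = 868√71545/71545 ≈ 3.245 m/s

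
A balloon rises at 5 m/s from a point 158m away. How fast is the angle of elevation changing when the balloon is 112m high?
0.021062 rad/s

tan(θ) = y/158
sec²(θ) · dθ/dt = (1/158) · dy/dt
dθ/dt = cos²(θ)/158 · 5 = 158/(158² + 112²) · 5
dθ/dt = 0.021062 rad/s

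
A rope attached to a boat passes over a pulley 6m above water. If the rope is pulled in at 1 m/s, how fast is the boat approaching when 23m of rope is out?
23√493/493 ≈ 1.036 m/s

rope² = x² + 6²
x = √(23² - 6²) = √493
dx/dt = (rope/x) · d(rope)/dt = (23/√493) · (-1) = -23√493/493 m/s
The boat approaches at 23√493/493 ≈ 1.036 m/s.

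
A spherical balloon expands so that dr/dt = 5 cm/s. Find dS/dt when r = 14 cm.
560π cm²/s

S = 4πr²
dS/dt = dS/dr · dr/dt = 8πr · 5
At r = 14: dS/dt = 560π cm²/s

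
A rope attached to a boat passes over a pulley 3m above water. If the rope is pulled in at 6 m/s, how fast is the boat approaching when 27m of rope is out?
27√5/10 ≈ 6.037 m/s

rope² = x² + 3²
x = √(27² - 3²) = 12√5
dx/dt = (rope/x) · d(rope)/dt = (27/(12√5)) · (-6) = -27√5/10 m/s
The boat approaches at 27√5/10 ≈ 6.037 m/s.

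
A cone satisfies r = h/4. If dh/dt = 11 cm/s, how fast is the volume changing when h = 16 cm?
176π cm³/s

V = (1/3)π(h/4)²h = πh³/48
dV/dt = πh²/16 · 11
At h = 16: dV/dt = 176π cm³/s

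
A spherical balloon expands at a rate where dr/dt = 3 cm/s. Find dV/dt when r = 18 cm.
3888π cm³/s

V = (4/3)πr³
dV/dt = dV/dr · dr/dt = 4πr² · 3
At r = 18: dV/dt = 3888π cm³/s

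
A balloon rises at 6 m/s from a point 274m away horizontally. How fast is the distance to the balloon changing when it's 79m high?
474√81317/81317 ≈ 1.662 m/s

z² = 274² + y²
z = √(274² + 79²) = √81317
dz/dt = y/z · dy/dt = 79/√81317 · 6 = 474√81317/81317 ≈ 1.662 m/s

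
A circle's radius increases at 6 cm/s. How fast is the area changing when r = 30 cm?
360π cm²/s

A = πr²
dA/dt = 2πr · dr/dt = 2π(30)(6) = 360π cm²/s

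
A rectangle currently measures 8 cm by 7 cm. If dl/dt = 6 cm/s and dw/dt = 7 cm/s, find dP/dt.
26 cm/s

P = 2(l + w)
dP/dt = 2(dl/dt + dw/dt) = 2(6 + 7) = 26 cm/s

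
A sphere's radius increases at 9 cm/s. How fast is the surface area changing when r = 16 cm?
1152π cm²/s

S = 4πr²
dS/dt = dS/dr · dr/dt = 8πr · 9
At r = 16: dS/dt = 1152π cm²/s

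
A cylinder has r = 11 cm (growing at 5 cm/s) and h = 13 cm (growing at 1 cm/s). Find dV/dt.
1551π cm³/s

V = πr²h
dV/dt = 2πrh·dr/dt + πr²·dh/dt
= 2π(11)(13)(5) + π(11)²(1)
= 1551π cm³/s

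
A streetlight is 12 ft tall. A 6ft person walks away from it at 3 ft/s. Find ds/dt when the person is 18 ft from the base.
3 ft/s

By similar triangles: 12/(x+s) = 6/s
Solving: s = 6x/6
ds/dt = 6/6 · dx/dt = 1 · 3 = 3 ft/s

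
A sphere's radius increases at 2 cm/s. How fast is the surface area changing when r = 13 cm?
208π cm²/s

S = 4πr²
dS/dt = dS/dr · dr/dt = 8πr · 2
At r = 13: dS/dt = 208π cm²/s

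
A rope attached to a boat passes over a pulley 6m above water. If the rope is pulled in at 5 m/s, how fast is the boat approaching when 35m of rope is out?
175√1189/1189 ≈ 5.075 m/s

rope² = x² + 6²
x = √(35² - 6²) = √1189
dx/dt = (rope/x) · d(rope)/dt = (35/√1189) · (-5) = -175√1189/1189 m/s
The boat approaches at 175√1189/1189 ≈ 5.075 m/s.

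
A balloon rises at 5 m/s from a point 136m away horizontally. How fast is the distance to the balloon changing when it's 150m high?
375√10249/10249 ≈ 3.704 m/s

z² = 136² + y²
z = √(136² + 150²) = 2√10249
dz/dt = y/z · dy/dt = 150/(2√10249) · 5 = 375√10249/10249 ≈ 3.704 m/s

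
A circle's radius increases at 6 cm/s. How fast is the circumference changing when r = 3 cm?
12π cm/s

C = 2πr
dC/dt = 2π · dr/dt = 2π · 6 = 12π cm/s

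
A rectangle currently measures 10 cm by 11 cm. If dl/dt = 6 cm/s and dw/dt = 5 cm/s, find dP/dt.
22 cm/s

P = 2(l + w)
dP/dt = 2(dl/dt + dw/dt) = 2(6 + 5) = 22 cm/s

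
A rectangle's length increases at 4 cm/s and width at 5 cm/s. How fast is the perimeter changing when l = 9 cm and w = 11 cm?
18 cm/s

P = 2(l + w)
dP/dt = 2(dl/dt + dw/dt) = 2(4 + 5) = 18 cm/s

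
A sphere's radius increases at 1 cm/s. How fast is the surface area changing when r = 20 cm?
160π cm²/s

S = 4πr²
dS/dt = dS/dr · dr/dt = 8πr · 1
At r = 20: dS/dt = 160π cm²/s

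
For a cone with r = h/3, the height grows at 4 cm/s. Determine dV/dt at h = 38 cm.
5776π/9 cm³/s

V = (1/3)π(h/3)²h = πh³/27
dV/dt = πh²/9 · 4
At h = 38: dV/dt = 5776π/9 cm³/s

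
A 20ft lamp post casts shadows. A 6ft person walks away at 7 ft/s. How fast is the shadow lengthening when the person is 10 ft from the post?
3 ft/s

By similar triangles: 20/(x+s) = 6/s
Solving: s = 6x/14
ds/dt = 6/14 · dx/dt = 3/7 · 7 = 3 ft/s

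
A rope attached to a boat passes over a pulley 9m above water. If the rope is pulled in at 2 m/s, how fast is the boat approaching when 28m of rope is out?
56√703/703 ≈ 2.112 m/s

rope² = x² + 9²
x = √(28² - 9²) = √703
dx/dt = (rope/x) · d(rope)/dt = (28/√703) · (-2) = -56√703/703 m/s
The boat approaches at 56√703/703 ≈ 2.112 m/s.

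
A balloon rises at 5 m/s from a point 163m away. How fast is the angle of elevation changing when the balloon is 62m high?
0.026798 rad/s

tan(θ) = y/163
sec²(θ) · dθ/dt = (1/163) · dy/dt
dθ/dt = cos²(θ)/163 · 5 = 163/(163² + 62²) · 5
dθ/dt = 0.026798 rad/s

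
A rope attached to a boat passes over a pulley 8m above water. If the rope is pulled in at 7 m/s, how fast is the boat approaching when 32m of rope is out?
28√15/15 ≈ 7.23 m/s

rope² = x² + 8²
x = √(32² - 8²) = 8√15
dx/dt = (rope/x) · d(rope)/dt = (32/(8√15)) · (-7) = -28√15/15 m/s
The boat approaches at 28√15/15 ≈ 7.23 m/s.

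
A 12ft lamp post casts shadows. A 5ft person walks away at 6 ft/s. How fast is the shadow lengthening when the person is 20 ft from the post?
30/7 ft/s

By similar triangles: 12/(x+s) = 5/s
Solving: s = 5x/7
ds/dt = 5/7 · dx/dt = 5/7 · 6 = 30/7 ft/s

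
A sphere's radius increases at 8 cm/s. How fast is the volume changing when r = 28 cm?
25088π cm³/s

V = (4/3)πr³
dV/dt = dV/dr · dr/dt = 4πr² · 8
At r = 28: dV/dt = 25088π cm³/s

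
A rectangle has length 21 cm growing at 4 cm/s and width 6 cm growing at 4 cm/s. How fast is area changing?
108 cm²/s

A = lw
dA/dt = w·dl/dt + l·dw/dt = 6·4 + 21·4 = 108 cm²/s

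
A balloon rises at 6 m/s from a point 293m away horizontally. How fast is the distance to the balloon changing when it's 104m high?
624√96665/96665 ≈ 2.007 m/s

z² = 293² + y²
z = √(293² + 104²) = √96665
dz/dt = y/z · dy/dt = 104/√96665 · 6 = 624√96665/96665 ≈ 2.007 m/s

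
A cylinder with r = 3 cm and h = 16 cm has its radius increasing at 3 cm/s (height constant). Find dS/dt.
132π cm²/s

S = 2πrh + 2πr² (lateral + bases)
dS/dt = (2πh + 4πr)·dr/dt = (2π·16 + 4π·3)·3
= 132π cm²/s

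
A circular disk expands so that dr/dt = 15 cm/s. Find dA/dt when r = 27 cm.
810π cm²/s

A = πr²
dA/dt = 2πr · dr/dt = 2π(27)(15) = 810π cm²/s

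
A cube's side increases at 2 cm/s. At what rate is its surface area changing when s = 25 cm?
600 cm²/s

A = 6s²
dA/dt = 12s · ds/dt = 12·25·2 = 600 cm²/s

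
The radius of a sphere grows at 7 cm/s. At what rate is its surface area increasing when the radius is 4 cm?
224π cm²/s

S = 4πr²
dS/dt = dS/dr · dr/dt = 8πr · 7
At r = 4: dS/dt = 224π cm²/s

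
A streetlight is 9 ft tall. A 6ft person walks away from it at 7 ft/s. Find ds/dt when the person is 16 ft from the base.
14 ft/s

By similar triangles: 9/(x+s) = 6/s
Solving: s = 6x/3
ds/dt = 6/3 · dx/dt = 2 · 7 = 14 ft/s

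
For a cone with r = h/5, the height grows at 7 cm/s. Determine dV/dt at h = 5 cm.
7π cm³/s

V = (1/3)π(h/5)²h = πh³/75
dV/dt = πh²/25 · 7
At h = 5: dV/dt = 7π cm³/s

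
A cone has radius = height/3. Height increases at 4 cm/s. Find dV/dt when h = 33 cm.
484π cm³/s

V = (1/3)π(h/3)²h = πh³/27
dV/dt = πh²/9 · 4
At h = 33: dV/dt = 484π cm³/s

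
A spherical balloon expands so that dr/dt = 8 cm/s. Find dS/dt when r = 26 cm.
1664π cm²/s

S = 4πr²
dS/dt = dS/dr · dr/dt = 8πr · 8
At r = 26: dS/dt = 1664π cm²/s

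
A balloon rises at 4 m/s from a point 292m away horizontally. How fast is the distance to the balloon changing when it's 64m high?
64√5585/5585 ≈ 0.8564 m/s

z² = 292² + y²
z = √(292² + 64²) = 4√5585
dz/dt = y/z · dy/dt = 64/(4√5585) · 4 = 64√5585/5585 ≈ 0.8564 m/s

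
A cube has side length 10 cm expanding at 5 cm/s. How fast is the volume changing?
1500 cm³/s

V = s³
dV/dt = 3s² · ds/dt = 3·10²·5 = 1500 cm³/s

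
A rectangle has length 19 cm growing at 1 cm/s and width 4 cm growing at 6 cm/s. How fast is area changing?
118 cm²/s

A = lw
dA/dt = w·dl/dt + l·dw/dt = 4·1 + 19·6 = 118 cm²/s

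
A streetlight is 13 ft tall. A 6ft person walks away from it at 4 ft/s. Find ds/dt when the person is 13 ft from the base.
24/7 ft/s

By similar triangles: 13/(x+s) = 6/s
Solving: s = 6x/7
ds/dt = 6/7 · dx/dt = 6/7 · 4 = 24/7 ft/s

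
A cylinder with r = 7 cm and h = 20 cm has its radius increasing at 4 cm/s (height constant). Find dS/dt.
272π cm²/s

S = 2πrh + 2πr² (lateral + bases)
dS/dt = (2πh + 4πr)·dr/dt = (2π·20 + 4π·7)·4
= 272π cm²/s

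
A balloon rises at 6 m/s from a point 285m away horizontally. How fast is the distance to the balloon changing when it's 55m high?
33√3370/1685 ≈ 1.137 m/s

z² = 285² + y²
z = √(285² + 55²) = 5√3370
dz/dt = y/z · dy/dt = 55/(5√3370) · 6 = 33√3370/1685 ≈ 1.137 m/s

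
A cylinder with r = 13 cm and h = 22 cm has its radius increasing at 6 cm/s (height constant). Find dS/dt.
576π cm²/s

S = 2πrh + 2πr² (lateral + bases)
dS/dt = (2πh + 4πr)·dr/dt = (2π·22 + 4π·13)·6
= 576π cm²/s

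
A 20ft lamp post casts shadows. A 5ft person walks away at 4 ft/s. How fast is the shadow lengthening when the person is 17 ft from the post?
4/3 ft/s

By similar triangles: 20/(x+s) = 5/s
Solving: s = 5x/15
ds/dt = 5/15 · dx/dt = 1/3 · 4 = 4/3 ft/s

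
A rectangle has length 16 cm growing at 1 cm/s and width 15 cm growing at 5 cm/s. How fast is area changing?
95 cm²/s

A = lw
dA/dt = w·dl/dt + l·dw/dt = 15·1 + 16·5 = 95 cm²/s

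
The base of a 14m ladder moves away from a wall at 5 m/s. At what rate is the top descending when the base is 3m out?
15√187/187 ≈ 1.097 m/s

x² + y² = 14²
2x·dx/dt + 2y·dy/dt = 0
dy/dt = -x/y · dx/dt = -3/√187 · 5 = -15√187/187 m/s
The top is descending at 15√187/187 ≈ 1.097 m/s.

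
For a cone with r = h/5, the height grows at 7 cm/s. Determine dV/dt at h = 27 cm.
5103π/25 cm³/s

V = (1/3)π(h/5)²h = πh³/75
dV/dt = πh²/25 · 7
At h = 27: dV/dt = 5103π/25 cm³/s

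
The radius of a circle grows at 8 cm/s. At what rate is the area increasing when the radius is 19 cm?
304π cm²/s

A = πr²
dA/dt = 2πr · dr/dt = 2π(19)(8) = 304π cm²/s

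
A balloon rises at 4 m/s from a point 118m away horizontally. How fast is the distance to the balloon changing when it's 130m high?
130√7706/3853 ≈ 2.962 m/s

z² = 118² + y²
z = √(118² + 130²) = 2√7706
dz/dt = y/z · dy/dt = 130/(2√7706) · 4 = 130√7706/3853 ≈ 2.962 m/s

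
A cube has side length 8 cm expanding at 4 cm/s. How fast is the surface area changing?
384 cm²/s

A = 6s²
dA/dt = 12s · ds/dt = 12·8·4 = 384 cm²/s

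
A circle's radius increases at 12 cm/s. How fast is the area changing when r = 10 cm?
240π cm²/s

A = πr²
dA/dt = 2πr · dr/dt = 2π(10)(12) = 240π cm²/s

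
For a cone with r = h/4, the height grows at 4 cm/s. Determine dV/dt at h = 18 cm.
81π cm³/s

V = (1/3)π(h/4)²h = πh³/48
dV/dt = πh²/16 · 4
At h = 18: dV/dt = 81π cm³/s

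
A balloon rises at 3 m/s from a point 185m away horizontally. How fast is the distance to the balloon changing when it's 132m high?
396√51649/51649 ≈ 1.742 m/s

z² = 185² + y²
z = √(185² + 132²) = √51649
dz/dt = y/z · dy/dt = 132/√51649 · 3 = 396√51649/51649 ≈ 1.742 m/s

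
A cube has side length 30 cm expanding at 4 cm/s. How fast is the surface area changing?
1440 cm²/s

A = 6s²
dA/dt = 12s · ds/dt = 12·30·4 = 1440 cm²/s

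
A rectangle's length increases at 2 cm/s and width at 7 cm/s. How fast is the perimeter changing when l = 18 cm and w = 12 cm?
18 cm/s

P = 2(l + w)
dP/dt = 2(dl/dt + dw/dt) = 2(2 + 7) = 18 cm/s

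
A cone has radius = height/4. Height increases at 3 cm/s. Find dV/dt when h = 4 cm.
3π cm³/s

V = (1/3)π(h/4)²h = πh³/48
dV/dt = πh²/16 · 3
At h = 4: dV/dt = 3π cm³/s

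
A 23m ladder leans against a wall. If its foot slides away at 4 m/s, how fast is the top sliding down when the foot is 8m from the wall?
32√465/465 ≈ 1.484 m/s

x² + y² = 23²
2x·dx/dt + 2y·dy/dt = 0
dy/dt = -x/y · dx/dt = -8/√465 · 4 = -32√465/465 m/s
The top is descending at 32√465/465 ≈ 1.484 m/s.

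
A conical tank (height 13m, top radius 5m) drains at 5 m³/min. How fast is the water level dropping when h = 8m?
169/(320π) ≈ 0.1681 m/min

r/h = 5/13, so r = (5/13)h
V = (1/3)πr²h = (1/3)π((5/13)h)²h = (25/507)πh³
dV/dh = (25/169)πh²
dh/dt = (dV/dt)/(dV/dh) = -5/((25/169)π·8²) = -169/(320π) m/min
The level is dropping at 169/(320π) ≈ 0.1681 m/min.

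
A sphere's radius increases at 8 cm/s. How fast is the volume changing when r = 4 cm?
512π cm³/s

V = (4/3)πr³
dV/dt = dV/dr · dr/dt = 4πr² · 8
At r = 4: dV/dt = 512π cm³/s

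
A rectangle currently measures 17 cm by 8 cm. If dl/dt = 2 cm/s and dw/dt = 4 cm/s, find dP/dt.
12 cm/s

P = 2(l + w)
dP/dt = 2(dl/dt + dw/dt) = 2(2 + 4) = 12 cm/s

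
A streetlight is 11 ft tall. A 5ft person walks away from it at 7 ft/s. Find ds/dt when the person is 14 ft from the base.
35/6 ft/s

By similar triangles: 11/(x+s) = 5/s
Solving: s = 5x/6
ds/dt = 5/6 · dx/dt = 5/6 · 7 = 35/6 ft/s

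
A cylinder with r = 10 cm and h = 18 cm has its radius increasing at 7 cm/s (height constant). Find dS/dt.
532π cm²/s

S = 2πrh + 2πr² (lateral + bases)
dS/dt = (2πh + 4πr)·dr/dt = (2π·18 + 4π·10)·7
= 532π cm²/s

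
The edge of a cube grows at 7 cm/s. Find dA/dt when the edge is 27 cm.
2268 cm²/s

A = 6s²
dA/dt = 12s · ds/dt = 12·27·7 = 2268 cm²/s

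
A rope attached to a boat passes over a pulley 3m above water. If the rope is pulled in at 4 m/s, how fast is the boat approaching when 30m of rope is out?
40√11/33 ≈ 4.02 m/s

rope² = x² + 3²
x = √(30² - 3²) = 9√11
dx/dt = (rope/x) · d(rope)/dt = (30/(9√11)) · (-4) = -40√11/33 m/s
The boat approaches at 40√11/33 ≈ 4.02 m/s.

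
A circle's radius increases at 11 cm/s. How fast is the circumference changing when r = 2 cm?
22π cm/s

C = 2πr
dC/dt = 2π · dr/dt = 2π · 11 = 22π cm/s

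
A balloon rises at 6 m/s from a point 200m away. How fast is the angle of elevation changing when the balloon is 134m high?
0.020705 rad/s

tan(θ) = y/200
sec²(θ) · dθ/dt = (1/200) · dy/dt
dθ/dt = cos²(θ)/200 · 6 = 200/(200² + 134²) · 6
dθ/dt = 0.020705 rad/s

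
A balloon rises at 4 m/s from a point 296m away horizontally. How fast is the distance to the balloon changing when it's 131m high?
524√104777/104777 ≈ 1.619 m/s

z² = 296² + y²
z = √(296² + 131²) = √104777
dz/dt = y/z · dy/dt = 131/√104777 · 4 = 524√104777/104777 ≈ 1.619 m/s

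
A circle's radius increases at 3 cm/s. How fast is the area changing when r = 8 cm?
48π cm²/s

A = πr²
dA/dt = 2πr · dr/dt = 2π(8)(3) = 48π cm²/s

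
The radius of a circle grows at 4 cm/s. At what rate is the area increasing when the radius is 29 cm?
232π cm²/s

A = πr²
dA/dt = 2πr · dr/dt = 2π(29)(4) = 232π cm²/s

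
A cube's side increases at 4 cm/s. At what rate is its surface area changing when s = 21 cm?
1008 cm²/s

A = 6s²
dA/dt = 12s · ds/dt = 12·21·4 = 1008 cm²/s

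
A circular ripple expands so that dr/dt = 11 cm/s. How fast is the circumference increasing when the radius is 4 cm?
22π cm/s

C = 2πr
dC/dt = 2π · dr/dt = 2π · 11 = 22π cm/s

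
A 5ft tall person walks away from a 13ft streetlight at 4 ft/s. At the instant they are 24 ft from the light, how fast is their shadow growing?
5/2 ft/s

By similar triangles: 13/(x+s) = 5/s
Solving: s = 5x/8
ds/dt = 5/8 · dx/dt = 5/8 · 4 = 5/2 ft/s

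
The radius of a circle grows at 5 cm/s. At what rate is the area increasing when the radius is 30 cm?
300π cm²/s

A = πr²
dA/dt = 2πr · dr/dt = 2π(30)(5) = 300π cm²/s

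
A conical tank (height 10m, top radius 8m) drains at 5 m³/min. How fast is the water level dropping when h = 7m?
125/(784π) ≈ 0.05075 m/min

r/h = 8/10, so r = (4/5)h
V = (1/3)πr²h = (1/3)π((4/5)h)²h = (16/75)πh³
dV/dh = (16/25)πh²
dh/dt = (dV/dt)/(dV/dh) = -5/((16/25)π·7²) = -125/(784π) m/min
The level is dropping at 125/(784π) ≈ 0.05075 m/min.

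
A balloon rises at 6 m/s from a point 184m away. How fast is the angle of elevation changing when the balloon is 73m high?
0.028174 rad/s

tan(θ) = y/184
sec²(θ) · dθ/dt = (1/184) · dy/dt
dθ/dt = cos²(θ)/184 · 6 = 184/(184² + 73²) · 6
dθ/dt = 0.028174 rad/s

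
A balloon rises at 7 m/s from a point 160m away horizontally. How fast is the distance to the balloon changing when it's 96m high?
21√34/34 ≈ 3.601 m/s

z² = 160² + y²
z = √(160² + 96²) = 32√34
dz/dt = y/z · dy/dt = 96/(32√34) · 7 = 21√34/34 ≈ 3.601 m/s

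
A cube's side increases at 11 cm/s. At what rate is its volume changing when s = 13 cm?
5577 cm³/s

V = s³
dV/dt = 3s² · ds/dt = 3·13²·11 = 5577 cm³/s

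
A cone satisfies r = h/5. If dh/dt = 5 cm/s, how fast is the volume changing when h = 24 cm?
576π/5 cm³/s

V = (1/3)π(h/5)²h = πh³/75
dV/dt = πh²/25 · 5
At h = 24: dV/dt = 576π/5 cm³/s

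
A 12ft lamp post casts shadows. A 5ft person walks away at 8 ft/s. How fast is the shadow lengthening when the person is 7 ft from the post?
40/7 ft/s

By similar triangles: 12/(x+s) = 5/s
Solving: s = 5x/7
ds/dt = 5/7 · dx/dt = 5/7 · 8 = 40/7 ft/s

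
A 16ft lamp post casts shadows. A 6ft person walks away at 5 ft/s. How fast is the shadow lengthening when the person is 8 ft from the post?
3 ft/s

By similar triangles: 16/(x+s) = 6/s
Solving: s = 6x/10
ds/dt = 6/10 · dx/dt = 3/5 · 5 = 3 ft/s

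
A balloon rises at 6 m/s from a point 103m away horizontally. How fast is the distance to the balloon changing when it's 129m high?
387√1090/2725 ≈ 4.689 m/s

z² = 103² + y²
z = √(103² + 129²) = 5√1090
dz/dt = y/z · dy/dt = 129/(5√1090) · 6 = 387√1090/2725 ≈ 4.689 m/s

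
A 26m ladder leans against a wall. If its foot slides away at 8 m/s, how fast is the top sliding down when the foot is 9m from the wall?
72√595/595 ≈ 2.952 m/s

x² + y² = 26²
2x·dx/dt + 2y·dy/dt = 0
dy/dt = -x/y · dx/dt = -9/√595 · 8 = -72√595/595 m/s
The top is descending at 72√595/595 ≈ 2.952 m/s.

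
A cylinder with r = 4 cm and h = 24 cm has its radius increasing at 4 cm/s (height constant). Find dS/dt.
256π cm²/s

S = 2πrh + 2πr² (lateral + bases)
dS/dt = (2πh + 4πr)·dr/dt = (2π·24 + 4π·4)·4
= 256π cm²/s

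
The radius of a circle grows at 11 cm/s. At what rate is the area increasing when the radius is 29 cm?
638π cm²/s

A = πr²
dA/dt = 2πr · dr/dt = 2π(29)(11) = 638π cm²/s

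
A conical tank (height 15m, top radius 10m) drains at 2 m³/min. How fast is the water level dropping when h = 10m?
9/(200π) ≈ 0.01432 m/min

r/h = 10/15, so r = (2/3)h
V = (1/3)πr²h = (1/3)π((2/3)h)²h = (4/27)πh³
dV/dh = (4/9)πh²
dh/dt = (dV/dt)/(dV/dh) = -2/((4/9)π·10²) = -9/(200π) m/min
The level is dropping at 9/(200π) ≈ 0.01432 m/min.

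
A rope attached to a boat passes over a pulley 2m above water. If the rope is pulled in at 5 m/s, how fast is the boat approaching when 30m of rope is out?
75√14/56 ≈ 5.011 m/s

rope² = x² + 2²
x = √(30² - 2²) = 8√14
dx/dt = (rope/x) · d(rope)/dt = (30/(8√14)) · (-5) = -75√14/56 m/s
The boat approaches at 75√14/56 ≈ 5.011 m/s.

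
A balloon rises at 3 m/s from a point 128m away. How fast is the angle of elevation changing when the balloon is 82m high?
0.016618 rad/s

tan(θ) = y/128
sec²(θ) · dθ/dt = (1/128) · dy/dt
dθ/dt = cos²(θ)/128 · 3 = 128/(128² + 82²) · 3
dθ/dt = 0.016618 rad/s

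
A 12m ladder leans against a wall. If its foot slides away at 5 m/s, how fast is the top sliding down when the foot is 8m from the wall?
2√5 ≈ 4.472 m/s

x² + y² = 12²
2x·dx/dt + 2y·dy/dt = 0
dy/dt = -x/y · dx/dt = -8/(4√5) · 5 = -2√5 m/s
The top is descending at 2√5 ≈ 4.472 m/s.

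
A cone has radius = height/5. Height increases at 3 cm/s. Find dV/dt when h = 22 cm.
1452π/25 cm³/s

V = (1/3)π(h/5)²h = πh³/75
dV/dt = πh²/25 · 3
At h = 22: dV/dt = 1452π/25 cm³/s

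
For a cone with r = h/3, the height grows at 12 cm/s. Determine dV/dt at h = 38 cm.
5776π/3 cm³/s

V = (1/3)π(h/3)²h = πh³/27
dV/dt = πh²/9 · 12
At h = 38: dV/dt = 5776π/3 cm³/s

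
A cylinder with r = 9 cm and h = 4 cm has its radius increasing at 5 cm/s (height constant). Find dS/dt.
220π cm²/s

S = 2πrh + 2πr² (lateral + bases)
dS/dt = (2πh + 4πr)·dr/dt = (2π·4 + 4π·9)·5
= 220π cm²/s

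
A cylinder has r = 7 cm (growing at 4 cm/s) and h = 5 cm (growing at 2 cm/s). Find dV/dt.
378π cm³/s

V = πr²h
dV/dt = 2πrh·dr/dt + πr²·dh/dt
= 2π(7)(5)(4) + π(7)²(2)
= 378π cm³/s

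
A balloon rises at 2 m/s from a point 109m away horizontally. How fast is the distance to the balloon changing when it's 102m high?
204√22285/22285 ≈ 1.367 m/s

z² = 109² + y²
z = √(109² + 102²) = √22285
dz/dt = y/z · dy/dt = 102/√22285 · 2 = 204√22285/22285 ≈ 1.367 m/s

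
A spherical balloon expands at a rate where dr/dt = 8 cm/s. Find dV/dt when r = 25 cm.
20000π cm³/s

V = (4/3)πr³
dV/dt = dV/dr · dr/dt = 4πr² · 8
At r = 25: dV/dt = 20000π cm³/s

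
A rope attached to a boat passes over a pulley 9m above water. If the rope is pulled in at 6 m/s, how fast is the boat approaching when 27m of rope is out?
9√2/2 ≈ 6.364 m/s

rope² = x² + 9²
x = √(27² - 9²) = 18√2
dx/dt = (rope/x) · d(rope)/dt = (27/(18√2)) · (-6) = -9√2/2 m/s
The boat approaches at 9√2/2 ≈ 6.364 m/s.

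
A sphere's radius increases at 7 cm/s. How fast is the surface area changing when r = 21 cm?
1176π cm²/s

S = 4πr²
dS/dt = dS/dr · dr/dt = 8πr · 7
At r = 21: dS/dt = 1176π cm²/s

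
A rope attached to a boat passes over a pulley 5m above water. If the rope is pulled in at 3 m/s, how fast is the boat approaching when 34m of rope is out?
34√1131/377 ≈ 3.033 m/s

rope² = x² + 5²
x = √(34² - 5²) = √1131
dx/dt = (rope/x) · d(rope)/dt = (34/√1131) · (-3) = -34√1131/377 m/s
The boat approaches at 34√1131/377 ≈ 3.033 m/s.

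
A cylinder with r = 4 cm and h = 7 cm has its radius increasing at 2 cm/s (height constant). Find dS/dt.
60π cm²/s

S = 2πrh + 2πr² (lateral + bases)
dS/dt = (2πh + 4πr)·dr/dt = (2π·7 + 4π·4)·2
= 60π cm²/s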